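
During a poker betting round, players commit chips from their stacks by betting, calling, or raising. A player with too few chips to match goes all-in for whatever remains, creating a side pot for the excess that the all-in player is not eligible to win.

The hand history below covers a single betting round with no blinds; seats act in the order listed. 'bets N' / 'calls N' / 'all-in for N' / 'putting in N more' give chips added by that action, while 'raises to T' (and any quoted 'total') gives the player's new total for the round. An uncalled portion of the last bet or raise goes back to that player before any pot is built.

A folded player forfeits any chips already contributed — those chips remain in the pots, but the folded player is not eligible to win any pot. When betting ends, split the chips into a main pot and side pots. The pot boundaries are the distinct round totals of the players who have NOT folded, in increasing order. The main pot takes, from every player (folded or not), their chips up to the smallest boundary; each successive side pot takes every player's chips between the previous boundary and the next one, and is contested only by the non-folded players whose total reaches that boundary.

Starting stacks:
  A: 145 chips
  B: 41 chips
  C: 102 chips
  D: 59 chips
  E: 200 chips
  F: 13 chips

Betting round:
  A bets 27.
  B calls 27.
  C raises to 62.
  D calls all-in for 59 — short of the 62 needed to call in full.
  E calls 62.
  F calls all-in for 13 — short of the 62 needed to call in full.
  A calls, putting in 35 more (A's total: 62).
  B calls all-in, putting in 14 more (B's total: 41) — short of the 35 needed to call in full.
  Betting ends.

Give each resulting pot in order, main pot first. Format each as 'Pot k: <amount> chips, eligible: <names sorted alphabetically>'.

Pot 1: 78 chips, eligible: A, B, C, D, E, F
Pot 2: 140 chips, eligible: A, B, C, D, E
Pot 3: 72 chips, eligible: A, C, D, E
Pot 4: 9 chips, eligible: A, C, E

Derivation:
Contributions: A=62, B=41, C=62, D=59, E=62, F=13
Pot levels (distinct totals of non-folded players): 13, 41, 59, 62
Layer 1-13: 13 each from A, B, C, D, E, F = 13*6 = 78 chips; eligible A, B, C, D, E, F
Layer 14-41: 28 each from A, B, C, D, E = 28*5 = 140 chips; eligible A, B, C, D, E
Layer 42-59: 18 each from A, C, D, E = 18*4 = 72 chips; eligible A, C, D, E
Layer 60-62: 3 each from A, C, E = 3*3 = 9 chips; eligible A, C, E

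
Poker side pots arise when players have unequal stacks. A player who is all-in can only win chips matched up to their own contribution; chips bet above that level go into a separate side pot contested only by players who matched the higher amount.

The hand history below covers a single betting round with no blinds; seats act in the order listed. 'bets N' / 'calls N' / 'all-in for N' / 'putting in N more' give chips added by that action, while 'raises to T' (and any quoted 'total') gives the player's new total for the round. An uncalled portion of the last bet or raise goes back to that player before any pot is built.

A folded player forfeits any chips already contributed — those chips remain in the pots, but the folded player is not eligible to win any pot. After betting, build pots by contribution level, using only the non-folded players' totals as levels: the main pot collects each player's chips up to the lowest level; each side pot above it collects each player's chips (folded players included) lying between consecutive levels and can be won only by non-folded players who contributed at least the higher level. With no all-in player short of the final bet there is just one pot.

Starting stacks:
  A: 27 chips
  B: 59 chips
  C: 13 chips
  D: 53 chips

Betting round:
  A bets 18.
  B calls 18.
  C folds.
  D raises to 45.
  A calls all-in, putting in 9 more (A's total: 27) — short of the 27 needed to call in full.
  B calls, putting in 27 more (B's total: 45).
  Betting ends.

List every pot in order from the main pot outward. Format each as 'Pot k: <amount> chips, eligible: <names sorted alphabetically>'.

Pot 1: 81 chips, eligible: A, B, D
Pot 2: 36 chips, eligible: B, D

Derivation:
Contributions: A=27, B=45, D=45
Folded: C
Pot levels (distinct totals of non-folded players): 27, 45
Layer 1-27: 27 each from A, B, D = 27*3 = 81 chips; eligible A, B, D
Layer 28-45: 18 each from B, D = 18*2 = 36 chips; eligible B, D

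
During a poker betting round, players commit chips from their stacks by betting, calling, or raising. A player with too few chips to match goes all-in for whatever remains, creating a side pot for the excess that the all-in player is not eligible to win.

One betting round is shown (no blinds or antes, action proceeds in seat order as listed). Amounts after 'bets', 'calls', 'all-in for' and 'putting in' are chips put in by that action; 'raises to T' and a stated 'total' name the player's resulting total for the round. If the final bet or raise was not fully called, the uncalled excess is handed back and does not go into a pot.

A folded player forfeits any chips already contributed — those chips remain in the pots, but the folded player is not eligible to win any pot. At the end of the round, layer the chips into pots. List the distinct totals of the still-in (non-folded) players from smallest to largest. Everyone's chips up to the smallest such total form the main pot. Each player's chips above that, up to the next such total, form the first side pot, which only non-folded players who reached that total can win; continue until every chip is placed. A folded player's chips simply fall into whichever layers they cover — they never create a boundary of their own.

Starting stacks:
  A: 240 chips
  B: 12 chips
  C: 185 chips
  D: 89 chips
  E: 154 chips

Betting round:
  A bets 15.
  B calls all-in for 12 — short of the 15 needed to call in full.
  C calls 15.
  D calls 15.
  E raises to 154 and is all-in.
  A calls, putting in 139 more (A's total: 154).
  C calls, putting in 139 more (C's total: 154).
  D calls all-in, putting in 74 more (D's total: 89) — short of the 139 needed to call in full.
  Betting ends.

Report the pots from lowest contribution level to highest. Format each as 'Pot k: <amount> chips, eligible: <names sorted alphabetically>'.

Contributions: A=154, B=12, C=154, D=89, E=154
Pot levels (distinct totals of non-folded players): 12, 89, 154
Layer 1-12: 12 each from A, B, C, D, E = 12*5 = 60 chips; eligible A, B, C, D, E
Layer 13-89: 77 each from A, C, D, E = 77*4 = 308 chips; eligible A, C, D, E
Layer 90-154: 65 each from A, C, E = 65*3 = 195 chips; eligible A, C, E

Pot 1: 60 chips, eligible: A, B, C, D, E
Pot 2: 308 chips, eligible: A, C, D, E
Pot 3: 195 chips, eligible: A, C, E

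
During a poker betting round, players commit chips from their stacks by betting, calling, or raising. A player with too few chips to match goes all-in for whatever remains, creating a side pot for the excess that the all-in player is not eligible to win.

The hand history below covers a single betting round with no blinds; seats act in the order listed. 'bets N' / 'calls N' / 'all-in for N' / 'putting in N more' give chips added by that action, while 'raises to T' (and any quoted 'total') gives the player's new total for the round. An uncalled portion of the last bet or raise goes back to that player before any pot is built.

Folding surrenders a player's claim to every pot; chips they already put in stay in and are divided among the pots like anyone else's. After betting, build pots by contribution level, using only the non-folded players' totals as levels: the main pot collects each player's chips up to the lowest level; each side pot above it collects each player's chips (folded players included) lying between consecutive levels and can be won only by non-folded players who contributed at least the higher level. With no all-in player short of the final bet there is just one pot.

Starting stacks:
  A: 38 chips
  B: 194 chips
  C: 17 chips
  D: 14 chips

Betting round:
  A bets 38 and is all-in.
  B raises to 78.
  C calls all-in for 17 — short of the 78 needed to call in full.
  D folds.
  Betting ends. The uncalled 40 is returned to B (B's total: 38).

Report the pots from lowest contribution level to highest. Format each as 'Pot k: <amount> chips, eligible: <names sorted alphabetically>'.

Pot 1: 51 chips, eligible: A, B, C
Pot 2: 42 chips, eligible: A, B

Derivation:
Contributions (after 40 returned to B): A=38, B=38, C=17
Folded: D
Pot levels (distinct totals of non-folded players): 17, 38
Layer 1-17: 17 each from A, B, C = 17*3 = 51 chips; eligible A, B, C
Layer 18-38: 21 each from A, B = 21*2 = 42 chips; eligible A, B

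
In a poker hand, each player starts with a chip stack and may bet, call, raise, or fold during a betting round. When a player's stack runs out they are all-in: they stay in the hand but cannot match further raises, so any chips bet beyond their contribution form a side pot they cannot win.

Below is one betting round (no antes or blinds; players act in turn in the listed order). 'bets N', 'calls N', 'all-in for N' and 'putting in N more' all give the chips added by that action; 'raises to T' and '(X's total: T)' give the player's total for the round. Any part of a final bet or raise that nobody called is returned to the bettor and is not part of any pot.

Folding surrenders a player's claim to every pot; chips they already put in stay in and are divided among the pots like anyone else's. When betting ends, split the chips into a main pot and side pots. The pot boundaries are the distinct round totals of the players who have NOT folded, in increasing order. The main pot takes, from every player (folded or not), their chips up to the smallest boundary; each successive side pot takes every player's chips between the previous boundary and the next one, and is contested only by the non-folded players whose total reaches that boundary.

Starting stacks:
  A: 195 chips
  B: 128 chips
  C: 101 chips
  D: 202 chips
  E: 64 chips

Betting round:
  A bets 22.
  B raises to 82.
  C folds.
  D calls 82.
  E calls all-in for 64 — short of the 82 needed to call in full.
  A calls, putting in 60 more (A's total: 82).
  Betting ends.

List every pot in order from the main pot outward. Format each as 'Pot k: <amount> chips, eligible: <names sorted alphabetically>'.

Contributions: A=82, B=82, D=82, E=64
Folded: C
Pot levels (distinct totals of non-folded players): 64, 82
Layer 1-64: 64 each from A, B, D, E = 64*4 = 256 chips; eligible A, B, D, E
Layer 65-82: 18 each from A, B, D = 18*3 = 54 chips; eligible A, B, D

Pot 1: 256 chips, eligible: A, B, D, E
Pot 2: 54 chips, eligible: A, B, D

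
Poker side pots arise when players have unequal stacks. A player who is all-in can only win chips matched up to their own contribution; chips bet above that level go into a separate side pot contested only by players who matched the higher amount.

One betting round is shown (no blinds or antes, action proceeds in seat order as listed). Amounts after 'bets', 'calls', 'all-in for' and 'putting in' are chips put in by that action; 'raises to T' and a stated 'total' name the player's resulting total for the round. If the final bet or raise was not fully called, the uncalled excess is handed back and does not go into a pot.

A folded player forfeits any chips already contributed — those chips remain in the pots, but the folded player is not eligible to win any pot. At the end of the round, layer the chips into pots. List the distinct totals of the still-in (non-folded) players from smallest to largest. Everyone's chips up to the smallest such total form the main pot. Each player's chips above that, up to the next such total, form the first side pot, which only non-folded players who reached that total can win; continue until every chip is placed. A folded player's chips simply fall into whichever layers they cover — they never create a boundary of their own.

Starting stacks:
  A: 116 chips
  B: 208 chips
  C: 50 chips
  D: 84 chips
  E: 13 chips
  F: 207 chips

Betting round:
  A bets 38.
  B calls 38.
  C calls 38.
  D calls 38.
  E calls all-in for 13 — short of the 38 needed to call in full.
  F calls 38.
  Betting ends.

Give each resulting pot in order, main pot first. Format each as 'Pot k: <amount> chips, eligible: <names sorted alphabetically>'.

Pot 1: 78 chips, eligible: A, B, C, D, E, F
Pot 2: 125 chips, eligible: A, B, C, D, F

Derivation:
Contributions: A=38, B=38, C=38, D=38, E=13, F=38
Pot levels (distinct totals of non-folded players): 13, 38
Layer 1-13: 13 each from A, B, C, D, E, F = 13*6 = 78 chips; eligible A, B, C, D, E, F
Layer 14-38: 25 each from A, B, C, D, F = 25*5 = 125 chips; eligible A, B, C, D, F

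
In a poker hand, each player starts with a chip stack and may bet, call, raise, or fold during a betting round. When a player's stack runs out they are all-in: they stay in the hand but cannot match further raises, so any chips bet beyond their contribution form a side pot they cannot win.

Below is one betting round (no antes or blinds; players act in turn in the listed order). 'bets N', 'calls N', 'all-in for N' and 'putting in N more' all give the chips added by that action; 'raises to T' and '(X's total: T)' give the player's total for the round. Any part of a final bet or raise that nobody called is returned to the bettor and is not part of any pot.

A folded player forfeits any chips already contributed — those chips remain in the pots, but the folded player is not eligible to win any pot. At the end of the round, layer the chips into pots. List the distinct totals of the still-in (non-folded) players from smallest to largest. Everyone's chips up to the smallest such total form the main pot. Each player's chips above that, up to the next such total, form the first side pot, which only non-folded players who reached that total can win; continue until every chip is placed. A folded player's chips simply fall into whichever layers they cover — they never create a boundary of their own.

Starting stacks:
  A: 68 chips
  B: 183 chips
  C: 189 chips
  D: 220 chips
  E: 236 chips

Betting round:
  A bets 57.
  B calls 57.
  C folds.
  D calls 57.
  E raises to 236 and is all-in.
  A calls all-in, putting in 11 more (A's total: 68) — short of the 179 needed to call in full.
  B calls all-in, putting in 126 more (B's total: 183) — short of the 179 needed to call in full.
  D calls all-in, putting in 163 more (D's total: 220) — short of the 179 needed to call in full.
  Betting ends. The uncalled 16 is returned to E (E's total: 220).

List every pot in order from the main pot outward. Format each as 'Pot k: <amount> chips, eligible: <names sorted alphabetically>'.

Pot 1: 272 chips, eligible: A, B, D, E
Pot 2: 345 chips, eligible: B, D, E
Pot 3: 74 chips, eligible: D, E

Derivation:
Contributions (after 16 returned to E): A=68, B=183, D=220, E=220
Folded: C
Pot levels (distinct totals of non-folded players): 68, 183, 220
Layer 1-68: 68 each from A, B, D, E = 68*4 = 272 chips; eligible A, B, D, E
Layer 69-183: 115 each from B, D, E = 115*3 = 345 chips; eligible B, D, E
Layer 184-220: 37 each from D, E = 37*2 = 74 chips; eligible D, E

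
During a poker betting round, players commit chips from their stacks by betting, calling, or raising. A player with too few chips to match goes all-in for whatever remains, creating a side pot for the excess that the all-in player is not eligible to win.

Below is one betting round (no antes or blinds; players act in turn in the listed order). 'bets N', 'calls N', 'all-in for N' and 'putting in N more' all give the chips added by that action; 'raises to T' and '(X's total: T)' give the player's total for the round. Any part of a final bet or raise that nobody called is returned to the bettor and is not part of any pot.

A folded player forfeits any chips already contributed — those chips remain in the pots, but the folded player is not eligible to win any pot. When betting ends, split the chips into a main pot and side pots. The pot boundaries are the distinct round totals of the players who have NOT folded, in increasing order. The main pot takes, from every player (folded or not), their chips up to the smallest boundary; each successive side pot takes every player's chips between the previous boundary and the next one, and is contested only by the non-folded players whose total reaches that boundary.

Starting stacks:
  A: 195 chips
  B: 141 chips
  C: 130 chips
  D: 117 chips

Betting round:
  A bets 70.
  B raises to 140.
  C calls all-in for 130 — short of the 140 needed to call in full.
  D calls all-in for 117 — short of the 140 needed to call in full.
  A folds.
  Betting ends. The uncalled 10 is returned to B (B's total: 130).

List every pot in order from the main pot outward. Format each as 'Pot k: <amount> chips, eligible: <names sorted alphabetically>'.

Pot 1: 421 chips, eligible: B, C, D
Pot 2: 26 chips, eligible: B, C

Derivation:
Contributions (after 10 returned to B): A=70, B=130, C=130, D=117
Folded: A
Pot levels (distinct totals of non-folded players): 117, 130
Layer 1-117: A 70 + B 117 + C 117 + D 117 = 421 chips; eligible B, C, D
Layer 118-130: 13 each from B, C = 13*2 = 26 chips; eligible B, C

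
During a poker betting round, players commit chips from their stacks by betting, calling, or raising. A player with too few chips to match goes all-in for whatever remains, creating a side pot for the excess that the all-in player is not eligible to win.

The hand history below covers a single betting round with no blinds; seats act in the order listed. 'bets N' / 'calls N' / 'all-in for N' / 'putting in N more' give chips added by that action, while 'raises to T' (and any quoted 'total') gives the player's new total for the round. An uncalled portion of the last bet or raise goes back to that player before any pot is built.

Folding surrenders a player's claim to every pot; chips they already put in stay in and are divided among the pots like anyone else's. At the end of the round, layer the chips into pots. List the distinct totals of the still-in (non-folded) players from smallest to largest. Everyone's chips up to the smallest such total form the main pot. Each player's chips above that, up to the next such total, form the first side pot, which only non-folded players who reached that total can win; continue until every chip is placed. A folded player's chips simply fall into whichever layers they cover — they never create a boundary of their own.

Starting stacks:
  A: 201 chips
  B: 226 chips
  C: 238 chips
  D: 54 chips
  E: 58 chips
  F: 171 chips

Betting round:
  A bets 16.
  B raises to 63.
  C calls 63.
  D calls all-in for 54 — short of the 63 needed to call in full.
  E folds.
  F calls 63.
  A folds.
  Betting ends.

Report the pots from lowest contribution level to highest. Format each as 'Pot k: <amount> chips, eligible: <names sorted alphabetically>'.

Pot 1: 232 chips, eligible: B, C, D, F
Pot 2: 27 chips, eligible: B, C, F

Derivation:
Contributions: A=16, B=63, C=63, D=54, F=63
Folded: A, E
Pot levels (distinct totals of non-folded players): 54, 63
Layer 1-54: A 16 + B 54 + C 54 + D 54 + F 54 = 232 chips; eligible B, C, D, F
Layer 55-63: 9 each from B, C, F = 9*3 = 27 chips; eligible B, C, F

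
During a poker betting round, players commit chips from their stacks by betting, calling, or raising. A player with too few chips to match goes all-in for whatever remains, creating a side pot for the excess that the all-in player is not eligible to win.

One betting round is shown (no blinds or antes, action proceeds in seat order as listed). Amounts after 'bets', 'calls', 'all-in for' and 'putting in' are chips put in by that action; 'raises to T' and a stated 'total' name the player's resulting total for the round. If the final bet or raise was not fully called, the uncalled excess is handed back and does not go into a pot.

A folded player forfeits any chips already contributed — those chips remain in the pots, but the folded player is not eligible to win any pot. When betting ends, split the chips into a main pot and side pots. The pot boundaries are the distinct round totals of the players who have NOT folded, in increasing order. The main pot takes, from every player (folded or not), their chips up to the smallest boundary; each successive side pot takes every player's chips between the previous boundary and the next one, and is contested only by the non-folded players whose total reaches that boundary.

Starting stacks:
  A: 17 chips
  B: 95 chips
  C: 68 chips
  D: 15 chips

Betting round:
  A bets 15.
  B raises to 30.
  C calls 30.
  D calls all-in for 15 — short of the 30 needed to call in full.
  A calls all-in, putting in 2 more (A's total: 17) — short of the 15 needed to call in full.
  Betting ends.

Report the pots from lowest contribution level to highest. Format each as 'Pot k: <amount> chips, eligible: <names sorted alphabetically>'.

Pot 1: 60 chips, eligible: A, B, C, D
Pot 2: 6 chips, eligible: A, B, C
Pot 3: 26 chips, eligible: B, C

Derivation:
Contributions: A=17, B=30, C=30, D=15
Pot levels (distinct totals of non-folded players): 15, 17, 30
Layer 1-15: 15 each from A, B, C, D = 15*4 = 60 chips; eligible A, B, C, D
Layer 16-17: 2 each from A, B, C = 2*3 = 6 chips; eligible A, B, C
Layer 18-30: 13 each from B, C = 13*2 = 26 chips; eligible B, C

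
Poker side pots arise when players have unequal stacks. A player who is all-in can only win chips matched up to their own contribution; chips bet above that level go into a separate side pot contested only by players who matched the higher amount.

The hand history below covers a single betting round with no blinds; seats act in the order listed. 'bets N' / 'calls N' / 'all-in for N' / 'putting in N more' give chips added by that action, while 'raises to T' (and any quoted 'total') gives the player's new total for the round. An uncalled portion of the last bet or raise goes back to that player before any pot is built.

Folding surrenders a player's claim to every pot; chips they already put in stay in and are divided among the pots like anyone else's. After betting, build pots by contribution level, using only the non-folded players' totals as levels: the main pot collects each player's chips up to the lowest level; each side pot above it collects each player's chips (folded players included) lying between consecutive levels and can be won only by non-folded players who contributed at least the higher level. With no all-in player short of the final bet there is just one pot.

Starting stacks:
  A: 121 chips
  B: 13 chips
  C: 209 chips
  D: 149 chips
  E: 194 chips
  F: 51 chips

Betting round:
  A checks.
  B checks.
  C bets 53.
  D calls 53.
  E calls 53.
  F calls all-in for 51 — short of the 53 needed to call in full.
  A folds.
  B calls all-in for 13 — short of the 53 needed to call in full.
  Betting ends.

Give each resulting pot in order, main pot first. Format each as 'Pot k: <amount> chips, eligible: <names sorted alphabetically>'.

Contributions: B=13, C=53, D=53, E=53, F=51
Folded: A
Pot levels (distinct totals of non-folded players): 13, 51, 53
Layer 1-13: 13 each from B, C, D, E, F = 13*5 = 65 chips; eligible B, C, D, E, F
Layer 14-51: 38 each from C, D, E, F = 38*4 = 152 chips; eligible C, D, E, F
Layer 52-53: 2 each from C, D, E = 2*3 = 6 chips; eligible C, D, E

Pot 1: 65 chips, eligible: B, C, D, E, F
Pot 2: 152 chips, eligible: C, D, E, F
Pot 3: 6 chips, eligible: C, D, E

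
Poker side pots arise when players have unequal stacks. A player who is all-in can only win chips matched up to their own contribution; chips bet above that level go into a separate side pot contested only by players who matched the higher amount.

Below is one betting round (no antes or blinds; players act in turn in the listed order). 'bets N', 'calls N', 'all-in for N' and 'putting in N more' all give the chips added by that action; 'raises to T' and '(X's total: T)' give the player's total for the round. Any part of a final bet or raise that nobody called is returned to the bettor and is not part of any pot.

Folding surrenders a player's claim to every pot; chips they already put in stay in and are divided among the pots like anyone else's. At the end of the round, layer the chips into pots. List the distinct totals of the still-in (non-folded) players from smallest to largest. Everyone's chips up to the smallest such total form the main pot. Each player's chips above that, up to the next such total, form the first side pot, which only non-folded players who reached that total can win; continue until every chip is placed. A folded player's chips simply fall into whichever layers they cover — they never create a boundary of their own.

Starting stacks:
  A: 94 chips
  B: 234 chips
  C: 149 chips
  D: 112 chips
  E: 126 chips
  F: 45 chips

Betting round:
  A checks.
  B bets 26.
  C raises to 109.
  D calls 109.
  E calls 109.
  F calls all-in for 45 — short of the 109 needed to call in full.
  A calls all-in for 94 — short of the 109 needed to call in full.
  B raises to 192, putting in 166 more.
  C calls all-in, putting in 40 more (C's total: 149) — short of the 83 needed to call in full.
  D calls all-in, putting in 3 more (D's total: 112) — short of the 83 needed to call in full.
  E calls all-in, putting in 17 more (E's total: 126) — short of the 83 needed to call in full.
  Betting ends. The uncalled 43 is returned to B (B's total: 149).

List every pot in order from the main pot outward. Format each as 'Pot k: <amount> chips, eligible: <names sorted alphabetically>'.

Contributions (after 43 returned to B): A=94, B=149, C=149, D=112, E=126, F=45
Pot levels (distinct totals of non-folded players): 45, 94, 112, 126, 149
Layer 1-45: 45 each from A, B, C, D, E, F = 45*6 = 270 chips; eligible A, B, C, D, E, F
Layer 46-94: 49 each from A, B, C, D, E = 49*5 = 245 chips; eligible A, B, C, D, E
Layer 95-112: 18 each from B, C, D, E = 18*4 = 72 chips; eligible B, C, D, E
Layer 113-126: 14 each from B, C, E = 14*3 = 42 chips; eligible B, C, E
Layer 127-149: 23 each from B, C = 23*2 = 46 chips; eligible B, C

Pot 1: 270 chips, eligible: A, B, C, D, E, F
Pot 2: 245 chips, eligible: A, B, C, D, E
Pot 3: 72 chips, eligible: B, C, D, E
Pot 4: 42 chips, eligible: B, C, E
Pot 5: 46 chips, eligible: B, C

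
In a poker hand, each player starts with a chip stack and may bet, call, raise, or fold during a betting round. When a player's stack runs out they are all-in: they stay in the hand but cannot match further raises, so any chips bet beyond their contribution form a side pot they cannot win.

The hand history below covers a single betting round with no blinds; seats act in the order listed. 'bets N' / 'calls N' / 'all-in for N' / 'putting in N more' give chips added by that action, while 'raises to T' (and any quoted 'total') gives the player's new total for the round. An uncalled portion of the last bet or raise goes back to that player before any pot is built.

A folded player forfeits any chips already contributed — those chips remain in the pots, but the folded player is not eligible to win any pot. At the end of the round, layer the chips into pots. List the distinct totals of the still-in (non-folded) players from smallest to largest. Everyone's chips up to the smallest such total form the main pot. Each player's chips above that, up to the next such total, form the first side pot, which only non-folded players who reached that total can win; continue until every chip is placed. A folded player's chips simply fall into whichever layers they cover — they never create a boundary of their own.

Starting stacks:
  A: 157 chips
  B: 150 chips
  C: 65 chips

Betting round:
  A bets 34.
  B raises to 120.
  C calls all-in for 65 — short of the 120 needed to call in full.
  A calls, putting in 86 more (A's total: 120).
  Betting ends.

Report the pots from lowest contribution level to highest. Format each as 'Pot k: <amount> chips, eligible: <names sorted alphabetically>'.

Pot 1: 195 chips, eligible: A, B, C
Pot 2: 110 chips, eligible: A, B

Derivation:
Contributions: A=120, B=120, C=65
Pot levels (distinct totals of non-folded players): 65, 120
Layer 1-65: 65 each from A, B, C = 65*3 = 195 chips; eligible A, B, C
Layer 66-120: 55 each from A, B = 55*2 = 110 chips; eligible A, B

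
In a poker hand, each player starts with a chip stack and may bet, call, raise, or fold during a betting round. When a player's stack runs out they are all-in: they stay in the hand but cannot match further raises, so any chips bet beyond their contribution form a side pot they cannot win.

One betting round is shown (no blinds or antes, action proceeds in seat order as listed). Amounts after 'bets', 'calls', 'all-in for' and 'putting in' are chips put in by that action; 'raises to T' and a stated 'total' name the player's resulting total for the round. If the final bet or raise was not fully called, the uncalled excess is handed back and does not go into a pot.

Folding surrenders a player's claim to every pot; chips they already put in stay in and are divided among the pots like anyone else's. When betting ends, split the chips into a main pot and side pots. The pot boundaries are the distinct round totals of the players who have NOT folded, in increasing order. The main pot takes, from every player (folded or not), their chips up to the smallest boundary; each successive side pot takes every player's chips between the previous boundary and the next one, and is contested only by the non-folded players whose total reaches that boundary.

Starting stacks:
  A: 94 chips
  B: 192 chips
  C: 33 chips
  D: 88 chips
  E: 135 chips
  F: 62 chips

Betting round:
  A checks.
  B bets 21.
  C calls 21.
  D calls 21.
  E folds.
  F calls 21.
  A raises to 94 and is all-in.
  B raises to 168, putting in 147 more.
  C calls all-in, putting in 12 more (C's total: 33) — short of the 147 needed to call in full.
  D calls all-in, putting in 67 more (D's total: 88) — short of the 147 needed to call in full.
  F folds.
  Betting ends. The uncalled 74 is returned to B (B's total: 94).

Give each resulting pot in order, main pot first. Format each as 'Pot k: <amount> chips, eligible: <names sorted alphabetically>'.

Contributions (after 74 returned to B): A=94, B=94, C=33, D=88, F=21
Folded: E, F
Pot levels (distinct totals of non-folded players): 33, 88, 94
Layer 1-33: A 33 + B 33 + C 33 + D 33 + F 21 = 153 chips; eligible A, B, C, D
Layer 34-88: 55 each from A, B, D = 55*3 = 165 chips; eligible A, B, D
Layer 89-94: 6 each from A, B = 6*2 = 12 chips; eligible A, B

Pot 1: 153 chips, eligible: A, B, C, D
Pot 2: 165 chips, eligible: A, B, D
Pot 3: 12 chips, eligible: A, B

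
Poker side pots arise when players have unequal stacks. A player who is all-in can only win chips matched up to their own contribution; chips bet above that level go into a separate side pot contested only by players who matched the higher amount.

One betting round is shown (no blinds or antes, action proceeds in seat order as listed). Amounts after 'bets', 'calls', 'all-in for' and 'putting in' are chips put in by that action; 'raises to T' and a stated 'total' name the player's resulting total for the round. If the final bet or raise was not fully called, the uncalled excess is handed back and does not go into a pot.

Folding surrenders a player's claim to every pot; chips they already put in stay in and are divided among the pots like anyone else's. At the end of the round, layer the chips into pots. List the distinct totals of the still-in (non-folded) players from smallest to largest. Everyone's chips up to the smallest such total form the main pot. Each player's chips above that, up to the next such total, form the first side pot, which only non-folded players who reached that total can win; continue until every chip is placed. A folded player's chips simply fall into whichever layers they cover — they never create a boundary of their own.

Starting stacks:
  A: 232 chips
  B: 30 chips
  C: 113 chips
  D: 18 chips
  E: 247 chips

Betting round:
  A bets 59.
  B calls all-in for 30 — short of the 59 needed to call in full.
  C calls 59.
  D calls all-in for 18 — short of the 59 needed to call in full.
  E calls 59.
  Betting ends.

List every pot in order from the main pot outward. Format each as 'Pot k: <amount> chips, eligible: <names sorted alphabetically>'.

Pot 1: 90 chips, eligible: A, B, C, D, E
Pot 2: 48 chips, eligible: A, B, C, E
Pot 3: 87 chips, eligible: A, C, E

Derivation:
Contributions: A=59, B=30, C=59, D=18, E=59
Pot levels (distinct totals of non-folded players): 18, 30, 59
Layer 1-18: 18 each from A, B, C, D, E = 18*5 = 90 chips; eligible A, B, C, D, E
Layer 19-30: 12 each from A, B, C, E = 12*4 = 48 chips; eligible A, B, C, E
Layer 31-59: 29 each from A, C, E = 29*3 = 87 chips; eligible A, C, E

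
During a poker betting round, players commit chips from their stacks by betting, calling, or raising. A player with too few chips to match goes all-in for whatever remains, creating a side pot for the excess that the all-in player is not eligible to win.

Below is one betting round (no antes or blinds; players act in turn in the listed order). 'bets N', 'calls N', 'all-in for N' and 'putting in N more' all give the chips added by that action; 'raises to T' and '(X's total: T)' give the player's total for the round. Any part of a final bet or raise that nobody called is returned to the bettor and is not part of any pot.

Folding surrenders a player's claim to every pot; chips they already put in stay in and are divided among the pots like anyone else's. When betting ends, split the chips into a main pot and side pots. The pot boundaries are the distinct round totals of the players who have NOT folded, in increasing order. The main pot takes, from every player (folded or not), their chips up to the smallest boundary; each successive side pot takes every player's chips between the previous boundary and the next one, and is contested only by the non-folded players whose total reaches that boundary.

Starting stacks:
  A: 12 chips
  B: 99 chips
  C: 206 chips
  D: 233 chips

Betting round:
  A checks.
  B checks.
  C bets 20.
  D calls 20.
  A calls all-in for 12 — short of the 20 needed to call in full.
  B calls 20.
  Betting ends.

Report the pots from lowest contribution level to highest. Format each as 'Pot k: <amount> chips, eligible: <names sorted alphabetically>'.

Pot 1: 48 chips, eligible: A, B, C, D
Pot 2: 24 chips, eligible: B, C, D

Derivation:
Contributions: A=12, B=20, C=20, D=20
Pot levels (distinct totals of non-folded players): 12, 20
Layer 1-12: 12 each from A, B, C, D = 12*4 = 48 chips; eligible A, B, C, D
Layer 13-20: 8 each from B, C, D = 8*3 = 24 chips; eligible B, C, D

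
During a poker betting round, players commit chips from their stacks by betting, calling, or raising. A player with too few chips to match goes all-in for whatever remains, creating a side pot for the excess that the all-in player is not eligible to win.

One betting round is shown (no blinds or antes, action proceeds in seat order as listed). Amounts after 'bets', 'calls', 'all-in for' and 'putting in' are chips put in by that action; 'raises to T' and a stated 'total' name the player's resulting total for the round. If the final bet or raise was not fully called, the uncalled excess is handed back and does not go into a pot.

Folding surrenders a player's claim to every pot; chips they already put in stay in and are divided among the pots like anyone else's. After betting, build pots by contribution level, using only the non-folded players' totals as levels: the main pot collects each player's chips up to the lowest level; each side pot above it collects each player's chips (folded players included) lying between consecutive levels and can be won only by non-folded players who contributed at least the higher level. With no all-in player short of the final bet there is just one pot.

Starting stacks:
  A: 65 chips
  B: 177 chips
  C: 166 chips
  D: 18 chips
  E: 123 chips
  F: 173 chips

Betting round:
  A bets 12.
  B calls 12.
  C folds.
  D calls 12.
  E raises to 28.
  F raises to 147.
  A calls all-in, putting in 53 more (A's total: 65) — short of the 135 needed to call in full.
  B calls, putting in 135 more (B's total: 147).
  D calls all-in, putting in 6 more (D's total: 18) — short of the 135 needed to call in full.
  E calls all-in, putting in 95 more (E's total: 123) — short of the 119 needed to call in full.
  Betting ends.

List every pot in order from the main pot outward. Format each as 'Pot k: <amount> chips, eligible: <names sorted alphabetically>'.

Pot 1: 90 chips, eligible: A, B, D, E, F
Pot 2: 188 chips, eligible: A, B, E, F
Pot 3: 174 chips, eligible: B, E, F
Pot 4: 48 chips, eligible: B, F

Derivation:
Contributions: A=65, B=147, D=18, E=123, F=147
Folded: C
Pot levels (distinct totals of non-folded players): 18, 65, 123, 147
Layer 1-18: 18 each from A, B, D, E, F = 18*5 = 90 chips; eligible A, B, D, E, F
Layer 19-65: 47 each from A, B, E, F = 47*4 = 188 chips; eligible A, B, E, F
Layer 66-123: 58 each from B, E, F = 58*3 = 174 chips; eligible B, E, F
Layer 124-147: 24 each from B, F = 24*2 = 48 chips; eligible B, F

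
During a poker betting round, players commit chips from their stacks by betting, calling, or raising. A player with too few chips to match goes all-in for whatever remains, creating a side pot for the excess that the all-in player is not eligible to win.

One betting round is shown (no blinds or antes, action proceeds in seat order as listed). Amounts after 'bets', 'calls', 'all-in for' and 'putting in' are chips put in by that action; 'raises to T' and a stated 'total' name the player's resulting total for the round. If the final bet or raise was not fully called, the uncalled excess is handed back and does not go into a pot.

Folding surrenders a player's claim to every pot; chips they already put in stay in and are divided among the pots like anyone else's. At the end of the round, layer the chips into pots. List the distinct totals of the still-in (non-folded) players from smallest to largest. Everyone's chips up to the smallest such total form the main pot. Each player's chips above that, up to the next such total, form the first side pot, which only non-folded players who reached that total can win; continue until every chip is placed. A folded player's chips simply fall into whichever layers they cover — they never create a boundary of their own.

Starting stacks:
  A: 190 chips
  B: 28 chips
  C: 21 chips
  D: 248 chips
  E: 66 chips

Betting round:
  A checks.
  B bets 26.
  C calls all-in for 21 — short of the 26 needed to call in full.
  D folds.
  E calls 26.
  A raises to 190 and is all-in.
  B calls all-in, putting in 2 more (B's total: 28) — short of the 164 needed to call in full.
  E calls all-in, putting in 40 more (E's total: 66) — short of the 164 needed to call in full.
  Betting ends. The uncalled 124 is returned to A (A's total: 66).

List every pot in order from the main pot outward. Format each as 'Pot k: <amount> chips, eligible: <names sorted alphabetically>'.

Pot 1: 84 chips, eligible: A, B, C, E
Pot 2: 21 chips, eligible: A, B, E
Pot 3: 76 chips, eligible: A, E

Derivation:
Contributions (after 124 returned to A): A=66, B=28, C=21, E=66
Folded: D
Pot levels (distinct totals of non-folded players): 21, 28, 66
Layer 1-21: 21 each from A, B, C, E = 21*4 = 84 chips; eligible A, B, C, E
Layer 22-28: 7 each from A, B, E = 7*3 = 21 chips; eligible A, B, E
Layer 29-66: 38 each from A, E = 38*2 = 76 chips; eligible A, E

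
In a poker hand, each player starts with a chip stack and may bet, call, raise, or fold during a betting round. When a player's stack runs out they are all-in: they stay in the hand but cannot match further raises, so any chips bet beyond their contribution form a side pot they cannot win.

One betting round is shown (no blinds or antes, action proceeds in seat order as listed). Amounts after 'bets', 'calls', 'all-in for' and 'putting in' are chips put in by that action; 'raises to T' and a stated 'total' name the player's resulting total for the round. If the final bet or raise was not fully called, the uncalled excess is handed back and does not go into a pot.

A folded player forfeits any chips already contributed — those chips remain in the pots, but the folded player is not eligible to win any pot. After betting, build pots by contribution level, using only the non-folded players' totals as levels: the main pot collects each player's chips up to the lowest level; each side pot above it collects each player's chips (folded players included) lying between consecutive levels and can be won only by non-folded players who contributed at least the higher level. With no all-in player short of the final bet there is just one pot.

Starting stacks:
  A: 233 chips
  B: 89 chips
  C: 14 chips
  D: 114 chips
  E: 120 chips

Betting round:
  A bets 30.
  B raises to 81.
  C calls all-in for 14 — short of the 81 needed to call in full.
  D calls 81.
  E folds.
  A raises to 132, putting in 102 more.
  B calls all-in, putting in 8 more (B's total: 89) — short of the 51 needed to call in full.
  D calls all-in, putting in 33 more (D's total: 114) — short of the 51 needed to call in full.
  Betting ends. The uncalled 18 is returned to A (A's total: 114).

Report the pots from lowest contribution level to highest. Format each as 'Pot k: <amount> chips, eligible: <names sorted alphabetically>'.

Contributions (after 18 returned to A): A=114, B=89, C=14, D=114
Folded: E
Pot levels (distinct totals of non-folded players): 14, 89, 114
Layer 1-14: 14 each from A, B, C, D = 14*4 = 56 chips; eligible A, B, C, D
Layer 15-89: 75 each from A, B, D = 75*3 = 225 chips; eligible A, B, D
Layer 90-114: 25 each from A, D = 25*2 = 50 chips; eligible A, D

Pot 1: 56 chips, eligible: A, B, C, D
Pot 2: 225 chips, eligible: A, B, D
Pot 3: 50 chips, eligible: A, D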